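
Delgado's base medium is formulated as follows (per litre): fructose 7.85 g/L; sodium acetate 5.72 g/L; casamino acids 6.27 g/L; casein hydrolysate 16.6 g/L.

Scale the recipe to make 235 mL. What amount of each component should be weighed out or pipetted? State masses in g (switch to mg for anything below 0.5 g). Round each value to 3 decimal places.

fructose 1.845 g; sodium acetate 1.344 g; casamino acids 1.473 g; casein hydrolysate 3.901 g

Target volume = 235 mL = 0.235 L.
fructose: 7.85 g/L × 0.235 L = 1.845 g
sodium acetate: 5.72 g/L × 0.235 L = 1.344 g
casamino acids: 6.27 g/L × 0.235 L = 1.473 g
casein hydrolysate: 16.6 g/L × 0.235 L = 3.901 g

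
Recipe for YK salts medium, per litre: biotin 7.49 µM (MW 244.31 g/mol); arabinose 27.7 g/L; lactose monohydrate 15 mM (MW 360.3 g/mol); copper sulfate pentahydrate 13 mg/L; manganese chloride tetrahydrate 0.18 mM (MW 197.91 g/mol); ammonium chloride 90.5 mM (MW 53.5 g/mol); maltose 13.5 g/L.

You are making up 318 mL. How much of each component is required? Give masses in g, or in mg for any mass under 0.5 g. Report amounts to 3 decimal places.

Target volume = 318 mL = 0.318 L.
biotin: 7.49 µmol/L × 244.31 g/mol × 0.318 L ÷ 1000 = 0.582 mg
arabinose: 27.7 g/L × 0.318 L = 8.809 g
lactose monohydrate: 15 mmol/L × 360.3 g/mol × 0.318 L ÷ 1000 = 1.719 g
copper sulfate pentahydrate: 13 mg/L × 0.318 L = 4.134 mg
manganese chloride tetrahydrate: 0.18 mmol/L × 197.91 mg/mmol × 0.318 L = 11.328 mg
ammonium chloride: 90.5 mmol/L × 53.5 g/mol × 0.318 L ÷ 1000 = 1.540 g
maltose: 13.5 g/L × 0.318 L = 4.293 g

biotin 0.582 mg; arabinose 8.809 g; lactose monohydrate 1.719 g; copper sulfate pentahydrate 4.134 mg; manganese chloride tetrahydrate 11.328 mg; ammonium chloride 1.540 g; maltose 4.293 g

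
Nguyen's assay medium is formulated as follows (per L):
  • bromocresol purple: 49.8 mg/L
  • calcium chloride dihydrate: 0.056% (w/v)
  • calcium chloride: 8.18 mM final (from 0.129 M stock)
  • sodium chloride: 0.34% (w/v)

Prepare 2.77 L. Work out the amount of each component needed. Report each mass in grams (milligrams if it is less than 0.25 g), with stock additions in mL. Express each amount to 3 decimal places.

bromocresol purple 137.946 mg; calcium chloride dihydrate 1.551 g; calcium chloride 175.648 mL; sodium chloride 9.418 g

Working volume: 2.77 L.
bromocresol purple: 49.8 mg/L × 2.77 L = 137.946 mg
calcium chloride dihydrate: 0.056 g per 100 mL × 2770 mL ÷ 100 = 1.551 g
calcium chloride: C1V1 = C2V2 → 8.18 mM × 2770 mL ÷ 129 mM = 175.648 mL
sodium chloride: 0.34% w/v = 3.4 g/L → 3.4 × 2.77 L = 9.418 g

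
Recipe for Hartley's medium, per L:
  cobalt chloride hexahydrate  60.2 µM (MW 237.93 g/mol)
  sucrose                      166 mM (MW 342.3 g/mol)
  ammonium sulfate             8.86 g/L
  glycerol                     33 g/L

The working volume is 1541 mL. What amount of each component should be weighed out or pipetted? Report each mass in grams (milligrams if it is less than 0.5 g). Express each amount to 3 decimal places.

cobalt chloride hexahydrate 22.072 mg; sucrose 87.562 g; ammonium sulfate 13.653 g; glycerol 50.853 g

Scale factor relative to 1 L: 1.541.
cobalt chloride hexahydrate: 60.2 µmol/L × 237.93 g/mol × 1.541 L ÷ 1000 = 22.072 mg
sucrose: 166 mmol/L × 342.3 g/mol × 1.541 L ÷ 1000 = 87.562 g
ammonium sulfate: 8.86 g/L × 1.541 L = 13.653 g
glycerol: 33 g/L × 1.541 L = 50.853 g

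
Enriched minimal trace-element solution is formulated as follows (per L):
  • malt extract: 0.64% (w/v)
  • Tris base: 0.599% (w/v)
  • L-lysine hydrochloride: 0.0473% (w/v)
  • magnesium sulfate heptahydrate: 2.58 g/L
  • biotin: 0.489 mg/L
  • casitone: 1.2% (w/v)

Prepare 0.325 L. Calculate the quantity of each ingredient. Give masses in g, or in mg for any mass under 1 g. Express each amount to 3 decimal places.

Working volume: 0.325 L.
malt extract: 0.64% w/v = 6.4 g/L → 6.4 × 0.325 L = 2.080 g
Tris base: 0.599% w/v = 5.99 g/L → 5.99 × 0.325 L = 1.947 g
L-lysine hydrochloride: 0.0473% w/v = 0.473 g/L → 0.473 × 0.325 L = 0.153725 g = 153.725 mg
magnesium sulfate heptahydrate: 2.58 g/L × 0.325 L = 0.8385 g = 838.500 mg
biotin: 0.489 mg/L × 0.325 L = 0.159 mg
casitone: 1.2% w/v = 12 g/L → 12 × 0.325 L = 3.900 g

malt extract 2.080 g; Tris base 1.947 g; L-lysine hydrochloride 153.725 mg; magnesium sulfate heptahydrate 838.500 mg; biotin 0.159 mg; casitone 3.900 g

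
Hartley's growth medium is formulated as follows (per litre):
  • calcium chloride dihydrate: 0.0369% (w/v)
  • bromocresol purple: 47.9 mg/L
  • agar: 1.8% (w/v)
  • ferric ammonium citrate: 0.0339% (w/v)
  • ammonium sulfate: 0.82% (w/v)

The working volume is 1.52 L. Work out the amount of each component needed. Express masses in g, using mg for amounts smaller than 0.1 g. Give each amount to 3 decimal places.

Scale factor relative to 1 L: 1.52.
calcium chloride dihydrate: 0.0369 g per 100 mL × 1520 mL ÷ 100 = 0.561 g
bromocresol purple: 47.9 mg/L × 1.52 L = 72.808 mg
agar: 1.8 g per 100 mL × 1520 mL ÷ 100 = 27.360 g
ferric ammonium citrate: 0.0339 g per 100 mL × 1520 mL ÷ 100 = 0.515 g
ammonium sulfate: 0.82% w/v = 8.2 g/L → 8.2 × 1.52 L = 12.464 g

calcium chloride dihydrate 0.561 g; bromocresol purple 72.808 mg; agar 27.360 g; ferric ammonium citrate 0.515 g; ammonium sulfate 12.464 g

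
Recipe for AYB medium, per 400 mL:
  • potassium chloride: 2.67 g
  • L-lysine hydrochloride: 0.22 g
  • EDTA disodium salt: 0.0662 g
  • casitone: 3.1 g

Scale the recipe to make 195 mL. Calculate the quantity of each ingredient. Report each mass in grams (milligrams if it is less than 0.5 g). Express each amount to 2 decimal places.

potassium chloride 1.30 g; L-lysine hydrochloride 107.25 mg; EDTA disodium salt 32.27 mg; casitone 1.51 g

Ratio of target to recipe volume: 195 / 400 = 0.4875.
potassium chloride: 2.67 g × (195 mL / 400 mL) = 1.30 g
L-lysine hydrochloride: 0.22 g × (195 mL / 400 mL) = 0.10725 g = 107.25 mg
EDTA disodium salt: 0.0662 g × (195 mL / 400 mL) = 0.0322725 g = 32.27 mg
casitone: 3.1 g × (195 mL / 400 mL) = 1.51 g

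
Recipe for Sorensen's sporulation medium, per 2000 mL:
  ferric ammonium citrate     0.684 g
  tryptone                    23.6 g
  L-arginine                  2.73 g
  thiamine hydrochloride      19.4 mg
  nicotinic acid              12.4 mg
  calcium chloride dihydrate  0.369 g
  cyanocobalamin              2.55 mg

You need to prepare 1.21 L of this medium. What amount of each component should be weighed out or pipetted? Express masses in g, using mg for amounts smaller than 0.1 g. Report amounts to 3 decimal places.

ferric ammonium citrate 0.414 g; tryptone 14.278 g; L-arginine 1.652 g; thiamine hydrochloride 11.737 mg; nicotinic acid 7.502 mg; calcium chloride dihydrate 0.223 g; cyanocobalamin 1.543 mg

Scale factor = 1210 mL / 2000 mL = 0.605.
ferric ammonium citrate: 0.684 g × (1210 mL / 2000 mL) = 0.414 g
tryptone: 23.6 g × (1210 mL / 2000 mL) = 14.278 g
L-arginine: 2.73 g × (1210 mL / 2000 mL) = 1.652 g
thiamine hydrochloride: 19.4 mg × (1210 mL / 2000 mL) = 11.737 mg
nicotinic acid: 12.4 mg × (1210 mL / 2000 mL) = 7.502 mg
calcium chloride dihydrate: 0.369 g × (1210 mL / 2000 mL) = 0.223 g
cyanocobalamin: 2.55 mg × (1210 mL / 2000 mL) = 1.543 mg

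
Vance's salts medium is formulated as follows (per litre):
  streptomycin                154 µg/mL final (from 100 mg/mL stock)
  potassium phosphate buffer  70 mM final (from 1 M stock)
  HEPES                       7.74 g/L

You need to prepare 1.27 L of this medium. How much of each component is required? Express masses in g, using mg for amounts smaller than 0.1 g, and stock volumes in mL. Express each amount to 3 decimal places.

Working volume: 1.27 L.
streptomycin: dilute stock: 154 µg/mL × 1270 mL ÷ 100000 µg/mL = 1.956 mL
potassium phosphate buffer: C1V1 = C2V2 → 70 mM × 1270 mL ÷ 1000 mM = 88.900 mL
HEPES: 7.74 g/L × 1.27 L = 9.830 g

streptomycin 1.956 mL; potassium phosphate buffer 88.900 mL; HEPES 9.830 g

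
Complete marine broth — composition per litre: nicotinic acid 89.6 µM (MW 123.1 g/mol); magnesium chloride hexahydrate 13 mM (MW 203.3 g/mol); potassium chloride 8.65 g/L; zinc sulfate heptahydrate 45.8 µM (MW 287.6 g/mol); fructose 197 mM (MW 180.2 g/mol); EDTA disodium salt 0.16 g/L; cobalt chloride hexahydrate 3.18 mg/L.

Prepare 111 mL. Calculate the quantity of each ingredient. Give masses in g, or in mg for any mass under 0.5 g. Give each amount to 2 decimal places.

nicotinic acid 1.22 mg; magnesium chloride hexahydrate 293.36 mg; potassium chloride 0.96 g; zinc sulfate heptahydrate 1.46 mg; fructose 3.94 g; EDTA disodium salt 17.76 mg; cobalt chloride hexahydrate 0.35 mg

Scale factor relative to 1 L: 0.111.
nicotinic acid: 89.6 µmol/L × 123.1 g/mol × 0.111 L ÷ 1000 = 1.22 mg
magnesium chloride hexahydrate: 13 mmol/L × 203.3 mg/mmol × 0.111 L = 293.36 mg
potassium chloride: 8.65 g/L × 0.111 L = 0.96 g
zinc sulfate heptahydrate: 45.8 µmol/L × 287.6 g/mol × 0.111 L ÷ 1000 = 1.46 mg
fructose: 197 mmol/L × 180.2 g/mol × 0.111 L ÷ 1000 = 3.94 g
EDTA disodium salt: 0.16 g/L × 0.111 L = 0.01776 g = 17.76 mg
cobalt chloride hexahydrate: 3.18 mg/L × 0.111 L = 0.35 mg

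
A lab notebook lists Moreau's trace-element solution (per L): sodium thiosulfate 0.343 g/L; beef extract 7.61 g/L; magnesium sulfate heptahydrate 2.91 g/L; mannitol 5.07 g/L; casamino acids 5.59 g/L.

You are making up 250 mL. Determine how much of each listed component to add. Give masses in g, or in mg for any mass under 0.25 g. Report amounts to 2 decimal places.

sodium thiosulfate 85.75 mg; beef extract 1.90 g; magnesium sulfate heptahydrate 0.73 g; mannitol 1.27 g; casamino acids 1.40 g

Target volume = 250 mL = 0.25 L.
sodium thiosulfate: 0.343 g/L × 0.25 L = 0.08575 g = 85.75 mg
beef extract: 7.61 g/L × 0.25 L = 1.90 g
magnesium sulfate heptahydrate: 2.91 g/L × 0.25 L = 0.73 g
mannitol: 5.07 g/L × 0.25 L = 1.27 g
casamino acids: 5.59 g/L × 0.25 L = 1.40 g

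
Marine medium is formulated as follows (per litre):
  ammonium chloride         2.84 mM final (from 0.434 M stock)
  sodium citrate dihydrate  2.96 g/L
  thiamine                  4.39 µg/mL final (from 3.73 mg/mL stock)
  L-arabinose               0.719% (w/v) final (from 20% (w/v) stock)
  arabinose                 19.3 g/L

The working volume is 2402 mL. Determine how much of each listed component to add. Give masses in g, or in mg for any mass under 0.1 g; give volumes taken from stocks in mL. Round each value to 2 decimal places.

ammonium chloride 15.72 mL; sodium citrate dihydrate 7.11 g; thiamine 2.83 mL; L-arabinose 86.35 mL; arabinose 46.36 g

Target volume = 2402 mL = 2.402 L.
ammonium chloride: V = C2·V2/C1 = 2.84 mM × 2402 mL ÷ 434 mM = 15.72 mL
sodium citrate dihydrate: 2.96 g/L × 2.402 L = 7.11 g
thiamine: C1V1 = C2V2 → 4.39 µg/mL × 2402 mL ÷ 3730 µg/mL = 2.83 mL
L-arabinose: C1V1 = C2V2 → 0.719% ÷ 20% × 2402 mL = 86.35 mL
arabinose: 19.3 g/L × 2.402 L = 46.36 g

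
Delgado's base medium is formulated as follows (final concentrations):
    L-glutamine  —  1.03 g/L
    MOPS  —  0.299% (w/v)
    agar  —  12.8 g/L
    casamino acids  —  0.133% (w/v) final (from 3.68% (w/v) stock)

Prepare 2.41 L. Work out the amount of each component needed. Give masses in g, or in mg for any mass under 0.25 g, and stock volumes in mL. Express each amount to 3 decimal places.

Scale factor relative to 1 L: 2.41.
L-glutamine: 1.03 g/L × 2.41 L = 2.482 g
MOPS: 0.299 g per 100 mL × 2410 mL ÷ 100 = 7.206 g
agar: 12.8 g/L × 2.41 L = 30.848 g
casamino acids: C1V1 = C2V2 → 0.133% ÷ 3.68% × 2410 mL = 87.101 mL

L-glutamine 2.482 g; MOPS 7.206 g; agar 30.848 g; casamino acids 87.101 mL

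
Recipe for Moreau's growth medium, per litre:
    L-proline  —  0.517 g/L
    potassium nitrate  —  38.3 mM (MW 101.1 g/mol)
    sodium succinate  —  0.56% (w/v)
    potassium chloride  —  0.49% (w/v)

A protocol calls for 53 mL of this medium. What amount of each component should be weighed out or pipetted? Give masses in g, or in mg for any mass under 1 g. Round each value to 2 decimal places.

L-proline 27.40 mg; potassium nitrate 205.22 mg; sodium succinate 296.80 mg; potassium chloride 259.70 mg

Scale factor relative to 1 L: 0.053.
L-proline: 0.517 g/L × 0.053 L = 0.027401 g = 27.40 mg
potassium nitrate: 38.3 mmol/L × 101.1 mg/mmol × 0.053 L = 205.22 mg
sodium succinate: 0.56% w/v = 5.6 g/L → 5.6 × 0.053 L = 0.2968 g = 296.80 mg
potassium chloride: 0.49% w/v = 4.9 g/L → 4.9 × 0.053 L = 0.2597 g = 259.70 mg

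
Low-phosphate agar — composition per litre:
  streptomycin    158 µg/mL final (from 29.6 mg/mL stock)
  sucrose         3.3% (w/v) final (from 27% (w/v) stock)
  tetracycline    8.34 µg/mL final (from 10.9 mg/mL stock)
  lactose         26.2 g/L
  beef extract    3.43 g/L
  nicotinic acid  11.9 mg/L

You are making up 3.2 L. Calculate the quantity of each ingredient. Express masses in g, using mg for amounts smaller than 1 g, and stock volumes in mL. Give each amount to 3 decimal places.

Scale factor relative to 1 L: 3.2.
streptomycin: V = C2·V2/C1 = 158 µg/mL × 3200 mL ÷ 29600 µg/mL = 17.081 mL
sucrose: C1V1 = C2V2 → 3.3% ÷ 27% × 3200 mL = 391.111 mL
tetracycline: dilute stock: 8.34 µg/mL × 3200 mL ÷ 10900 µg/mL = 2.448 mL
lactose: 26.2 g/L × 3.2 L = 83.840 g
beef extract: 3.43 g/L × 3.2 L = 10.976 g
nicotinic acid: 11.9 mg/L × 3.2 L = 38.080 mg

streptomycin 17.081 mL; sucrose 391.111 mL; tetracycline 2.448 mL; lactose 83.840 g; beef extract 10.976 g; nicotinic acid 38.080 mg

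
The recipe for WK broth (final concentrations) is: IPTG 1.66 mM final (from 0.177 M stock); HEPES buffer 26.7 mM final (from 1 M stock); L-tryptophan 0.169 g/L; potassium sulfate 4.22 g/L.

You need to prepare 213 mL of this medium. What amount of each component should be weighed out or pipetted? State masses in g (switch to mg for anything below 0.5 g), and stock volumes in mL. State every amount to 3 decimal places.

Working volume: 213 mL = 0.213 L.
IPTG: C1V1 = C2V2 → 1.66 mM × 213 mL ÷ 177 mM = 1.998 mL
HEPES buffer: C1V1 = C2V2 → 26.7 mM × 213 mL ÷ 1000 mM = 5.687 mL
L-tryptophan: 0.169 g/L × 0.213 L = 0.035997 g = 35.997 mg
potassium sulfate: 4.22 g/L × 0.213 L = 0.899 g

IPTG 1.998 mL; HEPES buffer 5.687 mL; L-tryptophan 35.997 mg; potassium sulfate 0.899 g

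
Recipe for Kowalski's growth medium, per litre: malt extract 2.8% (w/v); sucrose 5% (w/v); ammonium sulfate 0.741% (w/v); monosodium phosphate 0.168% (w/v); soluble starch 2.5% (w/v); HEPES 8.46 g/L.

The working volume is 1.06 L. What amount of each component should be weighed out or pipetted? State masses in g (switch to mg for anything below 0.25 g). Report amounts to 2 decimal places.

malt extract 29.68 g; sucrose 53.00 g; ammonium sulfate 7.85 g; monosodium phosphate 1.78 g; soluble starch 26.50 g; HEPES 8.97 g

Working volume: 1.06 L.
malt extract: 2.8% w/v = 28 g/L → 28 × 1.06 L = 29.68 g
sucrose: 5% w/v = 50 g/L → 50 × 1.06 L = 53.00 g
ammonium sulfate: 0.741 g per 100 mL × 1060 mL ÷ 100 = 7.85 g
monosodium phosphate: 0.168% w/v = 1.68 g/L → 1.68 × 1.06 L = 1.78 g
soluble starch: 2.5 g per 100 mL × 1060 mL ÷ 100 = 26.50 g
HEPES: 8.46 g/L × 1.06 L = 8.97 g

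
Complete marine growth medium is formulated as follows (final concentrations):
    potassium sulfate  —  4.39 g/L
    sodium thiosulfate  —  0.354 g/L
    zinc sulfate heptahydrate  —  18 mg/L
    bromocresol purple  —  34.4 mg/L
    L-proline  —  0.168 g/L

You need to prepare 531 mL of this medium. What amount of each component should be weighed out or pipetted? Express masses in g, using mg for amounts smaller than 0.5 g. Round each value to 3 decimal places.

Scale factor relative to 1 L: 0.531.
potassium sulfate: 4.39 g/L × 0.531 L = 2.331 g
sodium thiosulfate: 0.354 g/L × 0.531 L = 0.187974 g = 187.974 mg
zinc sulfate heptahydrate: 18 mg/L × 0.531 L = 9.558 mg
bromocresol purple: 34.4 mg/L × 0.531 L = 18.266 mg
L-proline: 0.168 g/L × 0.531 L = 0.089208 g = 89.208 mg

potassium sulfate 2.331 g; sodium thiosulfate 187.974 mg; zinc sulfate heptahydrate 9.558 mg; bromocresol purple 18.266 mg; L-proline 89.208 mg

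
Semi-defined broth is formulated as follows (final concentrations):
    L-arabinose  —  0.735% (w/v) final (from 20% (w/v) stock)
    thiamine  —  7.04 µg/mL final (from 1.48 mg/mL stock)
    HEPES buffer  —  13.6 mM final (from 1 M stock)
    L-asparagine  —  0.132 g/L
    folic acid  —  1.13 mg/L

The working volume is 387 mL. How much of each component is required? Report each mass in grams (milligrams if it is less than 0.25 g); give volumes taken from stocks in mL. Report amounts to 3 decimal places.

L-arabinose 14.222 mL; thiamine 1.841 mL; HEPES buffer 5.263 mL; L-asparagine 51.084 mg; folic acid 0.437 mg

Target volume = 387 mL = 0.387 L.
L-arabinose: C1V1 = C2V2 → 0.735% ÷ 20% × 387 mL = 14.222 mL
thiamine: V = C2·V2/C1 = 7.04 µg/mL × 387 mL ÷ 1480 µg/mL = 1.841 mL
HEPES buffer: C1V1 = C2V2 → 13.6 mM × 387 mL ÷ 1000 mM = 5.263 mL
L-asparagine: 0.132 g/L × 0.387 L = 0.051084 g = 51.084 mg
folic acid: 1.13 mg/L × 0.387 L = 0.437 mg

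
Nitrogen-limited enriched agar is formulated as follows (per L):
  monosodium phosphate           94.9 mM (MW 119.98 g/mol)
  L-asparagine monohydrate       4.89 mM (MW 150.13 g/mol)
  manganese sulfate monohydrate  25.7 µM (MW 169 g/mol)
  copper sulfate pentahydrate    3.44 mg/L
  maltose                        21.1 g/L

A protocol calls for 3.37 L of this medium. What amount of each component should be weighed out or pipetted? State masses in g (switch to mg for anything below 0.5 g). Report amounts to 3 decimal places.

monosodium phosphate 38.371 g; L-asparagine monohydrate 2.474 g; manganese sulfate monohydrate 14.637 mg; copper sulfate pentahydrate 11.593 mg; maltose 71.107 g

Working volume: 3.37 L.
monosodium phosphate: 94.9 mmol/L × 119.98 g/mol × 3.37 L ÷ 1000 = 38.371 g
L-asparagine monohydrate: 4.89 mmol/L × 150.13 g/mol × 3.37 L ÷ 1000 = 2.474 g
manganese sulfate monohydrate: 25.7 µmol/L × 169 g/mol × 3.37 L ÷ 1000 = 14.637 mg
copper sulfate pentahydrate: 3.44 mg/L × 3.37 L = 11.593 mg
maltose: 21.1 g/L × 3.37 L = 71.107 g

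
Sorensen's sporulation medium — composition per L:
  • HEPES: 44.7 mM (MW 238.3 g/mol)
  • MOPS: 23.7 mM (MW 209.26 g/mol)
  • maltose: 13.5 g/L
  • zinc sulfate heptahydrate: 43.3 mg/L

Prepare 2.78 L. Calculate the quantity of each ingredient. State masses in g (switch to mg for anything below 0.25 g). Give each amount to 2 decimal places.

Working volume: 2.78 L.
HEPES: 44.7 mmol/L × 238.3 g/mol × 2.78 L ÷ 1000 = 29.61 g
MOPS: 23.7 mmol/L × 209.26 g/mol × 2.78 L ÷ 1000 = 13.79 g
maltose: 13.5 g/L × 2.78 L = 37.53 g
zinc sulfate heptahydrate: 43.3 mg/L × 2.78 L = 120.37 mg

HEPES 29.61 g; MOPS 13.79 g; maltose 37.53 g; zinc sulfate heptahydrate 120.37 mg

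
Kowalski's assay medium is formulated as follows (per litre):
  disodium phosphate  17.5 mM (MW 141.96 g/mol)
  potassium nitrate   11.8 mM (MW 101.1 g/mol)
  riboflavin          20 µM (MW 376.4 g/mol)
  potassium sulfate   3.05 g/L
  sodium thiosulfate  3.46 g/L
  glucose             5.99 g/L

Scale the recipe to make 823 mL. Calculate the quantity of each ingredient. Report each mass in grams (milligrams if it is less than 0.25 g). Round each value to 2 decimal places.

disodium phosphate 2.04 g; potassium nitrate 0.98 g; riboflavin 6.20 mg; potassium sulfate 2.51 g; sodium thiosulfate 2.85 g; glucose 4.93 g

Scale factor relative to 1 L: 0.823.
disodium phosphate: 17.5 mmol/L × 141.96 g/mol × 0.823 L ÷ 1000 = 2.04 g
potassium nitrate: 11.8 mmol/L × 101.1 g/mol × 0.823 L ÷ 1000 = 0.98 g
riboflavin: 20 µmol/L × 376.4 g/mol × 0.823 L ÷ 1000 = 6.20 mg
potassium sulfate: 3.05 g/L × 0.823 L = 2.51 g
sodium thiosulfate: 3.46 g/L × 0.823 L = 2.85 g
glucose: 5.99 g/L × 0.823 L = 4.93 g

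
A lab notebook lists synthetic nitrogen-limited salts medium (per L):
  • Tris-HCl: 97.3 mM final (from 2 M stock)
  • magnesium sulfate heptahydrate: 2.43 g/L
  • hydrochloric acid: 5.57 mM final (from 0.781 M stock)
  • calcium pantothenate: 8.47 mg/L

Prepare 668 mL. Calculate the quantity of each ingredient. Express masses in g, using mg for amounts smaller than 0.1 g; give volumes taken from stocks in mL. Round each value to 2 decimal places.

Tris-HCl 32.50 mL; magnesium sulfate heptahydrate 1.62 g; hydrochloric acid 4.76 mL; calcium pantothenate 5.66 mg

Working volume: 668 mL = 0.668 L.
Tris-HCl: dilute stock: 97.3 mM × 668 mL ÷ 2000 mM = 32.50 mL
magnesium sulfate heptahydrate: 2.43 g/L × 0.668 L = 1.62 g
hydrochloric acid: dilute stock: 5.57 mM × 668 mL ÷ 781 mM = 4.76 mL
calcium pantothenate: 8.47 mg/L × 0.668 L = 5.66 mg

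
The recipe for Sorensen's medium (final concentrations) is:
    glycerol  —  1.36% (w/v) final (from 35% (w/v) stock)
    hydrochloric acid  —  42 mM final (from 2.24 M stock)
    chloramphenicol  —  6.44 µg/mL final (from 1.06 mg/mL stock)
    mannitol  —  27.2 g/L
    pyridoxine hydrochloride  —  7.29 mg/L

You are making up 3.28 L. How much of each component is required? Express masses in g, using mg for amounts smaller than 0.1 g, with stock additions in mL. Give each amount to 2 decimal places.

glycerol 127.45 mL; hydrochloric acid 61.50 mL; chloramphenicol 19.93 mL; mannitol 89.22 g; pyridoxine hydrochloride 23.91 mg

Scale factor relative to 1 L: 3.28.
glycerol: V = C2·V2/C1 = 1.36% ÷ 35% × 3280 mL = 127.45 mL
hydrochloric acid: V = C2·V2/C1 = 42 mM × 3280 mL ÷ 2240 mM = 61.50 mL
chloramphenicol: dilute stock: 6.44 µg/mL × 3280 mL ÷ 1060 µg/mL = 19.93 mL
mannitol: 27.2 g/L × 3.28 L = 89.22 g
pyridoxine hydrochloride: 7.29 mg/L × 3.28 L = 23.91 mg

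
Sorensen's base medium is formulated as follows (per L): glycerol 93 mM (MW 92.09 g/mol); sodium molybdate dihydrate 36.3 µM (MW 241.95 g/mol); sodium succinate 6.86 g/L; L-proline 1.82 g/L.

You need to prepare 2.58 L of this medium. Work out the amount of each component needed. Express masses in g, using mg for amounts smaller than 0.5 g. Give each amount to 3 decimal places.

Scale factor relative to 1 L: 2.58.
glycerol: 93 mmol/L × 92.09 g/mol × 2.58 L ÷ 1000 = 22.096 g
sodium molybdate dihydrate: 36.3 µmol/L × 241.95 g/mol × 2.58 L ÷ 1000 = 22.660 mg
sodium succinate: 6.86 g/L × 2.58 L = 17.699 g
L-proline: 1.82 g/L × 2.58 L = 4.696 g

glycerol 22.096 g; sodium molybdate dihydrate 22.660 mg; sodium succinate 17.699 g; L-proline 4.696 g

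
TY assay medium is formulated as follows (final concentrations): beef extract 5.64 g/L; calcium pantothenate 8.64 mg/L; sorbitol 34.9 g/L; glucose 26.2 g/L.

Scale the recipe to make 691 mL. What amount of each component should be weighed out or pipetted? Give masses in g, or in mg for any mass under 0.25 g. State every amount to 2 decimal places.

Target volume = 691 mL = 0.691 L.
beef extract: 5.64 g/L × 0.691 L = 3.90 g
calcium pantothenate: 8.64 mg/L × 0.691 L = 5.97 mg
sorbitol: 34.9 g/L × 0.691 L = 24.12 g
glucose: 26.2 g/L × 0.691 L = 18.10 g

beef extract 3.90 g; calcium pantothenate 5.97 mg; sorbitol 24.12 g; glucose 18.10 g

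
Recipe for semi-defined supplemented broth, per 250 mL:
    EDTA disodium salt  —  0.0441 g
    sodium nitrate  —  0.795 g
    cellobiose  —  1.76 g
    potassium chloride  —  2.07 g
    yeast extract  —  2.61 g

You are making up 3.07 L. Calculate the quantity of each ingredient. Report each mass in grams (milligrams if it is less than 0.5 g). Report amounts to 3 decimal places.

EDTA disodium salt 0.542 g; sodium nitrate 9.763 g; cellobiose 21.613 g; potassium chloride 25.420 g; yeast extract 32.051 g

Ratio of target to recipe volume: 3070 / 250 = 12.28.
EDTA disodium salt: 0.0441 g × (3070 mL / 250 mL) = 0.542 g
sodium nitrate: 0.795 g × (3070 mL / 250 mL) = 9.763 g
cellobiose: 1.76 g × (3070 mL / 250 mL) = 21.613 g
potassium chloride: 2.07 g × (3070 mL / 250 mL) = 25.420 g
yeast extract: 2.61 g × (3070 mL / 250 mL) = 32.051 g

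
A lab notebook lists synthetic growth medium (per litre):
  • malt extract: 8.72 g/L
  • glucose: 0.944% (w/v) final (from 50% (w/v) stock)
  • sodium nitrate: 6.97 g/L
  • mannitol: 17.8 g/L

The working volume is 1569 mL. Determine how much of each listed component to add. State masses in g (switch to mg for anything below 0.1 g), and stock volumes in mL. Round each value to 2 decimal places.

malt extract 13.68 g; glucose 29.62 mL; sodium nitrate 10.94 g; mannitol 27.93 g

Target volume = 1569 mL = 1.569 L.
malt extract: 8.72 g/L × 1.569 L = 13.68 g
glucose: V = C2·V2/C1 = 0.944% ÷ 50% × 1569 mL = 29.62 mL
sodium nitrate: 6.97 g/L × 1.569 L = 10.94 g
mannitol: 17.8 g/L × 1.569 L = 27.93 g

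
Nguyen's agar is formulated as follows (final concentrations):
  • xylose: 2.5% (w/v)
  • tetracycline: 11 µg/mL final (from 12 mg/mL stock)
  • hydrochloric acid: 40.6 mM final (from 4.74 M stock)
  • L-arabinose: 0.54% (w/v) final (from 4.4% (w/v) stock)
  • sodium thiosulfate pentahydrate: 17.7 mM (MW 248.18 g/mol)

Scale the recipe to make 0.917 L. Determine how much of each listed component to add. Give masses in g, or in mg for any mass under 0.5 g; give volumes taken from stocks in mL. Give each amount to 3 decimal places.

xylose 22.925 g; tetracycline 0.841 mL; hydrochloric acid 7.854 mL; L-arabinose 112.541 mL; sodium thiosulfate pentahydrate 4.028 g

Working volume: 0.917 L.
xylose: 2.5% w/v = 25 g/L → 25 × 0.917 L = 22.925 g
tetracycline: V = C2·V2/C1 = 11 µg/mL × 917 mL ÷ 12000 µg/mL = 0.841 mL
hydrochloric acid: C1V1 = C2V2 → 40.6 mM × 917 mL ÷ 4740 mM = 7.854 mL
L-arabinose: V = C2·V2/C1 = 0.54% ÷ 4.4% × 917 mL = 112.541 mL
sodium thiosulfate pentahydrate: 17.7 mmol/L × 248.18 g/mol × 0.917 L ÷ 1000 = 4.028 g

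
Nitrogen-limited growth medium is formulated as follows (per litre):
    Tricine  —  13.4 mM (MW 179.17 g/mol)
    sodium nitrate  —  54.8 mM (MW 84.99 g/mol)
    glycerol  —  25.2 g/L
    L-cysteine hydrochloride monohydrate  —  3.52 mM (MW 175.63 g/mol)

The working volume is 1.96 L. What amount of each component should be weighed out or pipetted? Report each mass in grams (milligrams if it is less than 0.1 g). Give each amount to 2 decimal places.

Scale factor relative to 1 L: 1.96.
Tricine: 13.4 mmol/L × 179.17 g/mol × 1.96 L ÷ 1000 = 4.71 g
sodium nitrate: 54.8 mmol/L × 84.99 g/mol × 1.96 L ÷ 1000 = 9.13 g
glycerol: 25.2 g/L × 1.96 L = 49.39 g
L-cysteine hydrochloride monohydrate: 3.52 mmol/L × 175.63 g/mol × 1.96 L ÷ 1000 = 1.21 g

Tricine 4.71 g; sodium nitrate 9.13 g; glycerol 49.39 g; L-cysteine hydrochloride monohydrate 1.21 g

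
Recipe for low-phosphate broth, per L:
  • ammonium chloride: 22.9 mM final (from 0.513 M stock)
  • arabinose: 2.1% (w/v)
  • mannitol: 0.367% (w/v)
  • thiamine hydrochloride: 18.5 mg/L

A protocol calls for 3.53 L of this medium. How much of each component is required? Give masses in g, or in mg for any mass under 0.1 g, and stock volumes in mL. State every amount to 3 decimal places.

ammonium chloride 157.577 mL; arabinose 74.130 g; mannitol 12.955 g; thiamine hydrochloride 65.305 mg

Scale factor relative to 1 L: 3.53.
ammonium chloride: dilute stock: 22.9 mM × 3530 mL ÷ 513 mM = 157.577 mL
arabinose: 2.1 g per 100 mL × 3530 mL ÷ 100 = 74.130 g
mannitol: 0.367 g per 100 mL × 3530 mL ÷ 100 = 12.955 g
thiamine hydrochloride: 18.5 mg/L × 3.53 L = 65.305 mg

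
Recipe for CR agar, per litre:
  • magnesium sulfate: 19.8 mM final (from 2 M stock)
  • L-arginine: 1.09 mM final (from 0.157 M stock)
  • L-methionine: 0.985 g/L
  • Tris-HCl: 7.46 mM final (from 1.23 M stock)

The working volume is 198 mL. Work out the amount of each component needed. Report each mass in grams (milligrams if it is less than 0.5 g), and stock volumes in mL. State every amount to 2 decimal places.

magnesium sulfate 1.96 mL; L-arginine 1.37 mL; L-methionine 195.03 mg; Tris-HCl 1.20 mL

Working volume: 198 mL = 0.198 L.
magnesium sulfate: dilute stock: 19.8 mM × 198 mL ÷ 2000 mM = 1.96 mL
L-arginine: V = C2·V2/C1 = 1.09 mM × 198 mL ÷ 157 mM = 1.37 mL
L-methionine: 0.985 g/L × 0.198 L = 0.19503 g = 195.03 mg
Tris-HCl: C1V1 = C2V2 → 7.46 mM × 198 mL ÷ 1230 mM = 1.20 mL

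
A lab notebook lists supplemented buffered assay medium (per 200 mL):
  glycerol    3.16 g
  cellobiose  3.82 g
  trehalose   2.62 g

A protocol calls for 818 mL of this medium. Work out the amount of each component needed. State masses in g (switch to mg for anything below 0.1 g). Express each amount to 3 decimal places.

Ratio of target to recipe volume: 818 / 200 = 4.09.
glycerol: 3.16 g × (818 mL / 200 mL) = 12.924 g
cellobiose: 3.82 g × (818 mL / 200 mL) = 15.624 g
trehalose: 2.62 g × (818 mL / 200 mL) = 10.716 g

glycerol 12.924 g; cellobiose 15.624 g; trehalose 10.716 g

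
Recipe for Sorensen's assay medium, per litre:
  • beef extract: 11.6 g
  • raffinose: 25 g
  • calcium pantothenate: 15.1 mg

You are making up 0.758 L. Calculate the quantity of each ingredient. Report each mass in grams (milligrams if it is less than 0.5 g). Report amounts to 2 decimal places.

beef extract 8.79 g; raffinose 18.95 g; calcium pantothenate 11.45 mg

Ratio of target to recipe volume: 758 / 1000 = 0.758.
beef extract: 11.6 g × (758 mL / 1000 mL) = 8.79 g
raffinose: 25 g × (758 mL / 1000 mL) = 18.95 g
calcium pantothenate: 15.1 mg × (758 mL / 1000 mL) = 11.45 mg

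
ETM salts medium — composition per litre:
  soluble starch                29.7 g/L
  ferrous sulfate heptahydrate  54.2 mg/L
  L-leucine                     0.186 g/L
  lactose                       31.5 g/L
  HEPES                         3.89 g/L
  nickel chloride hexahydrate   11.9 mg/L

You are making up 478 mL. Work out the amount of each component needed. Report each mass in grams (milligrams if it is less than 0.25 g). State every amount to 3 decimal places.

Working volume: 478 mL = 0.478 L.
soluble starch: 29.7 g/L × 0.478 L = 14.197 g
ferrous sulfate heptahydrate: 54.2 mg/L × 0.478 L = 25.908 mg
L-leucine: 0.186 g/L × 0.478 L = 0.088908 g = 88.908 mg
lactose: 31.5 g/L × 0.478 L = 15.057 g
HEPES: 3.89 g/L × 0.478 L = 1.859 g
nickel chloride hexahydrate: 11.9 mg/L × 0.478 L = 5.688 mg

soluble starch 14.197 g; ferrous sulfate heptahydrate 25.908 mg; L-leucine 88.908 mg; lactose 15.057 g; HEPES 1.859 g; nickel chloride hexahydrate 5.688 mg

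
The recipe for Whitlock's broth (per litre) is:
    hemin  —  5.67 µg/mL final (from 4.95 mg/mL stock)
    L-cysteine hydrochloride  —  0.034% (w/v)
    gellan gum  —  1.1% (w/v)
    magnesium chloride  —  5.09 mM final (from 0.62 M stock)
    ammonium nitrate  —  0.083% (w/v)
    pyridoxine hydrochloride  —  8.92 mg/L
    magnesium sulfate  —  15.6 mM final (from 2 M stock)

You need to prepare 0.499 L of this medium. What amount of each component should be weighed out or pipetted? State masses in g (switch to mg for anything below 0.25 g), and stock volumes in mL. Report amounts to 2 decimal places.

hemin 0.57 mL; L-cysteine hydrochloride 169.66 mg; gellan gum 5.49 g; magnesium chloride 4.10 mL; ammonium nitrate 0.41 g; pyridoxine hydrochloride 4.45 mg; magnesium sulfate 3.89 mL

Scale factor relative to 1 L: 0.499.
hemin: V = C2·V2/C1 = 5.67 µg/mL × 499 mL ÷ 4950 µg/mL = 0.57 mL
L-cysteine hydrochloride: 0.034 g per 100 mL × 499 mL ÷ 100 = 0.16966 g = 169.66 mg
gellan gum: 1.1% w/v = 11 g/L → 11 × 0.499 L = 5.49 g
magnesium chloride: V = C2·V2/C1 = 5.09 mM × 499 mL ÷ 620 mM = 4.10 mL
ammonium nitrate: 0.083% w/v = 0.83 g/L → 0.83 × 0.499 L = 0.41 g
pyridoxine hydrochloride: 8.92 mg/L × 0.499 L = 4.45 mg
magnesium sulfate: C1V1 = C2V2 → 15.6 mM × 499 mL ÷ 2000 mM = 3.89 mL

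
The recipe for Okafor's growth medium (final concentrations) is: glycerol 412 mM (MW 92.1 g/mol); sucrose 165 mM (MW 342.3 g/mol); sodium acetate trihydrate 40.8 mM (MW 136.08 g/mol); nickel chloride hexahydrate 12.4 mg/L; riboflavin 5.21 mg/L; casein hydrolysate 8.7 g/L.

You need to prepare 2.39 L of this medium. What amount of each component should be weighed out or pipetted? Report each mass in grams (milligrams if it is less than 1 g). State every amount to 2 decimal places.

Working volume: 2.39 L.
glycerol: 412 mmol/L × 92.1 g/mol × 2.39 L ÷ 1000 = 90.69 g
sucrose: 165 mmol/L × 342.3 g/mol × 2.39 L ÷ 1000 = 134.99 g
sodium acetate trihydrate: 40.8 mmol/L × 136.08 g/mol × 2.39 L ÷ 1000 = 13.27 g
nickel chloride hexahydrate: 12.4 mg/L × 2.39 L = 29.64 mg
riboflavin: 5.21 mg/L × 2.39 L = 12.45 mg
casein hydrolysate: 8.7 g/L × 2.39 L = 20.79 g

glycerol 90.69 g; sucrose 134.99 g; sodium acetate trihydrate 13.27 g; nickel chloride hexahydrate 29.64 mg; riboflavin 12.45 mg; casein hydrolysate 20.79 g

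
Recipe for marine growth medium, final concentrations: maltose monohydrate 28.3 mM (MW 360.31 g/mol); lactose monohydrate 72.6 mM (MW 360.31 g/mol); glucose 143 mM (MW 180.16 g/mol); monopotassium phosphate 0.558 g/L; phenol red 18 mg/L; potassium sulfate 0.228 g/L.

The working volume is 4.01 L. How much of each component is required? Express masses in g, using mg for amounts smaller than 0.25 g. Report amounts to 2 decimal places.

maltose monohydrate 40.89 g; lactose monohydrate 104.90 g; glucose 103.31 g; monopotassium phosphate 2.24 g; phenol red 72.18 mg; potassium sulfate 0.91 g

Working volume: 4.01 L.
maltose monohydrate: 28.3 mmol/L × 360.31 g/mol × 4.01 L ÷ 1000 = 40.89 g
lactose monohydrate: 72.6 mmol/L × 360.31 g/mol × 4.01 L ÷ 1000 = 104.90 g
glucose: 143 mmol/L × 180.16 g/mol × 4.01 L ÷ 1000 = 103.31 g
monopotassium phosphate: 0.558 g/L × 4.01 L = 2.24 g
phenol red: 18 mg/L × 4.01 L = 72.18 mg
potassium sulfate: 0.228 g/L × 4.01 L = 0.91 g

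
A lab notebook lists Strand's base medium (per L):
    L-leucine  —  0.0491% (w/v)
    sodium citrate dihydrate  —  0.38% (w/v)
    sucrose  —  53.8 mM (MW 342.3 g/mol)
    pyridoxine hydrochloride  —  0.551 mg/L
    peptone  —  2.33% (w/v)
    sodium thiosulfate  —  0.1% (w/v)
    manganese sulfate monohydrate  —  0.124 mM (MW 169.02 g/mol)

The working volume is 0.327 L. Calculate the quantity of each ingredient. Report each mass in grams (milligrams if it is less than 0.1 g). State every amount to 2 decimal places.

Scale factor relative to 1 L: 0.327.
L-leucine: 0.0491% w/v = 0.491 g/L → 0.491 × 0.327 L = 0.16 g
sodium citrate dihydrate: 0.38% w/v = 3.8 g/L → 3.8 × 0.327 L = 1.24 g
sucrose: 53.8 mmol/L × 342.3 g/mol × 0.327 L ÷ 1000 = 6.02 g
pyridoxine hydrochloride: 0.551 mg/L × 0.327 L = 0.18 mg
peptone: 2.33% w/v = 23.3 g/L → 23.3 × 0.327 L = 7.62 g
sodium thiosulfate: 0.1% w/v = 1 g/L → 1 × 0.327 L = 0.33 g
manganese sulfate monohydrate: 0.124 mmol/L × 169.02 mg/mmol × 0.327 L = 6.85 mg

L-leucine 0.16 g; sodium citrate dihydrate 1.24 g; sucrose 6.02 g; pyridoxine hydrochloride 0.18 mg; peptone 7.62 g; sodium thiosulfate 0.33 g; manganese sulfate monohydrate 6.85 mg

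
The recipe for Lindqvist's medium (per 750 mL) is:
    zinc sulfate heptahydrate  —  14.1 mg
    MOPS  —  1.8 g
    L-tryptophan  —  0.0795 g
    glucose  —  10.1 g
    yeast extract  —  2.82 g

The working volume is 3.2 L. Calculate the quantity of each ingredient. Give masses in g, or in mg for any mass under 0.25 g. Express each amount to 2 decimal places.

zinc sulfate heptahydrate 60.16 mg; MOPS 7.68 g; L-tryptophan 0.34 g; glucose 43.09 g; yeast extract 12.03 g

Scale factor = 3200 mL / 750 mL = 4.26667.
zinc sulfate heptahydrate: 14.1 mg × (3200 mL / 750 mL) = 60.16 mg
MOPS: 1.8 g × (3200 mL / 750 mL) = 7.68 g
L-tryptophan: 0.0795 g × (3200 mL / 750 mL) = 0.34 g
glucose: 10.1 g × (3200 mL / 750 mL) = 43.09 g
yeast extract: 2.82 g × (3200 mL / 750 mL) = 12.03 g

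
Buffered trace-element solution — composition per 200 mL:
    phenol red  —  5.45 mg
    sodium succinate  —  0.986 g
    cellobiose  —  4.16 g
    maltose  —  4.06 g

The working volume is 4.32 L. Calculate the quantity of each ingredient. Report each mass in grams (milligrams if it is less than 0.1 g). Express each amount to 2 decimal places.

Scale factor = 4320 mL / 200 mL = 21.6.
phenol red: 5.45 mg × (4320 mL / 200 mL) = 117.72 mg = 0.12 g
sodium succinate: 0.986 g × (4320 mL / 200 mL) = 21.30 g
cellobiose: 4.16 g × (4320 mL / 200 mL) = 89.86 g
maltose: 4.06 g × (4320 mL / 200 mL) = 87.70 g

phenol red 0.12 g; sodium succinate 21.30 g; cellobiose 89.86 g; maltose 87.70 g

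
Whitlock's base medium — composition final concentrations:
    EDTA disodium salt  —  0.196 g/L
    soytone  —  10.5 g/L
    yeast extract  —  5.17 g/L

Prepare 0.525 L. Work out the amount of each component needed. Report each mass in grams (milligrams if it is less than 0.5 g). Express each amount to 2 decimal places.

EDTA disodium salt 102.90 mg; soytone 5.51 g; yeast extract 2.71 g

Scale factor relative to 1 L: 0.525.
EDTA disodium salt: 0.196 g/L × 0.525 L = 0.1029 g = 102.90 mg
soytone: 10.5 g/L × 0.525 L = 5.51 g
yeast extract: 5.17 g/L × 0.525 L = 2.71 g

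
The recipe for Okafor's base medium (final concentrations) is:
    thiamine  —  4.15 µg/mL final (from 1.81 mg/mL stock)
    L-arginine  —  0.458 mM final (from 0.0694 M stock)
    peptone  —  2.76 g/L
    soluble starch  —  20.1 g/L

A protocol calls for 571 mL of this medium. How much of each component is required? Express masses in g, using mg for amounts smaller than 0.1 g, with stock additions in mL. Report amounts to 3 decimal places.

Scale factor relative to 1 L: 0.571.
thiamine: dilute stock: 4.15 µg/mL × 571 mL ÷ 1810 µg/mL = 1.309 mL
L-arginine: C1V1 = C2V2 → 0.458 mM × 571 mL ÷ 69.4 mM = 3.768 mL
peptone: 2.76 g/L × 0.571 L = 1.576 g
soluble starch: 20.1 g/L × 0.571 L = 11.477 g

thiamine 1.309 mL; L-arginine 3.768 mL; peptone 1.576 g; soluble starch 11.477 g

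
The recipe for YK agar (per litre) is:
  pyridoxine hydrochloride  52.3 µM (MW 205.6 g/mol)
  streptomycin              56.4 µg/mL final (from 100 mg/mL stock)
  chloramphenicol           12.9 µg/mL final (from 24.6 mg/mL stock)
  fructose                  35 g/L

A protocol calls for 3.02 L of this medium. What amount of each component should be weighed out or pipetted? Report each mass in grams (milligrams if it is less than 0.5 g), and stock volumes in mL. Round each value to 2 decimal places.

pyridoxine hydrochloride 32.47 mg; streptomycin 1.70 mL; chloramphenicol 1.58 mL; fructose 105.70 g

Scale factor relative to 1 L: 3.02.
pyridoxine hydrochloride: 52.3 µmol/L × 205.6 g/mol × 3.02 L ÷ 1000 = 32.47 mg
streptomycin: V = C2·V2/C1 = 56.4 µg/mL × 3020 mL ÷ 100000 µg/mL = 1.70 mL
chloramphenicol: V = C2·V2/C1 = 12.9 µg/mL × 3020 mL ÷ 24600 µg/mL = 1.58 mL
fructose: 35 g/L × 3.02 L = 105.70 g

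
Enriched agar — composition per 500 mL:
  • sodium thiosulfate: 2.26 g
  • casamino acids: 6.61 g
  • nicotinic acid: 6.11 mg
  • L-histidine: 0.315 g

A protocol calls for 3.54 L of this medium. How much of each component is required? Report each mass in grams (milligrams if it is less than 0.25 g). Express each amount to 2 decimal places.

Ratio of target to recipe volume: 3540 / 500 = 7.08.
sodium thiosulfate: 2.26 g × (3540 mL / 500 mL) = 16.00 g
casamino acids: 6.61 g × (3540 mL / 500 mL) = 46.80 g
nicotinic acid: 6.11 mg × (3540 mL / 500 mL) = 43.26 mg
L-histidine: 0.315 g × (3540 mL / 500 mL) = 2.23 g

sodium thiosulfate 16.00 g; casamino acids 46.80 g; nicotinic acid 43.26 mg; L-histidine 2.23 g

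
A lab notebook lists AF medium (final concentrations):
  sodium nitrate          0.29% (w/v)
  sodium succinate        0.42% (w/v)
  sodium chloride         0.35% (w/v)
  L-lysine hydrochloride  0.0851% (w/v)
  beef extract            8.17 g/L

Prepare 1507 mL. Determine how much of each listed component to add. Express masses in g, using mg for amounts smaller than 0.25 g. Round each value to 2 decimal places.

sodium nitrate 4.37 g; sodium succinate 6.33 g; sodium chloride 5.27 g; L-lysine hydrochloride 1.28 g; beef extract 12.31 g

Scale factor relative to 1 L: 1.507.
sodium nitrate: 0.29% w/v = 2.9 g/L → 2.9 × 1.507 L = 4.37 g
sodium succinate: 0.42% w/v = 4.2 g/L → 4.2 × 1.507 L = 6.33 g
sodium chloride: 0.35 g per 100 mL × 1507 mL ÷ 100 = 5.27 g
L-lysine hydrochloride: 0.0851% w/v = 0.851 g/L → 0.851 × 1.507 L = 1.28 g
beef extract: 8.17 g/L × 1.507 L = 12.31 g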